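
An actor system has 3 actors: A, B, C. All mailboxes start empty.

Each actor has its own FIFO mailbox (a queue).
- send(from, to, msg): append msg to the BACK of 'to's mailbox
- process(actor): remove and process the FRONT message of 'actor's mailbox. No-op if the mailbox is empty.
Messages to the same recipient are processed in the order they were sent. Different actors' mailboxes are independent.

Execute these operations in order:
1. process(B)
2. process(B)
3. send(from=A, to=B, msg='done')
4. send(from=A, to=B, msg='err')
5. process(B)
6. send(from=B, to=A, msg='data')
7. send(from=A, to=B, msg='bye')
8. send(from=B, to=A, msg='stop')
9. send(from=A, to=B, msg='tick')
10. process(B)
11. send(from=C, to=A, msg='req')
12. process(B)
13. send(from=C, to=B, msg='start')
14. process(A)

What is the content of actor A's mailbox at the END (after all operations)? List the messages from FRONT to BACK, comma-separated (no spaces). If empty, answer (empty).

Answer: stop,req

Derivation:
After 1 (process(B)): A:[] B:[] C:[]
After 2 (process(B)): A:[] B:[] C:[]
After 3 (send(from=A, to=B, msg='done')): A:[] B:[done] C:[]
After 4 (send(from=A, to=B, msg='err')): A:[] B:[done,err] C:[]
After 5 (process(B)): A:[] B:[err] C:[]
After 6 (send(from=B, to=A, msg='data')): A:[data] B:[err] C:[]
After 7 (send(from=A, to=B, msg='bye')): A:[data] B:[err,bye] C:[]
After 8 (send(from=B, to=A, msg='stop')): A:[data,stop] B:[err,bye] C:[]
After 9 (send(from=A, to=B, msg='tick')): A:[data,stop] B:[err,bye,tick] C:[]
After 10 (process(B)): A:[data,stop] B:[bye,tick] C:[]
After 11 (send(from=C, to=A, msg='req')): A:[data,stop,req] B:[bye,tick] C:[]
After 12 (process(B)): A:[data,stop,req] B:[tick] C:[]
After 13 (send(from=C, to=B, msg='start')): A:[data,stop,req] B:[tick,start] C:[]
After 14 (process(A)): A:[stop,req] B:[tick,start] C:[]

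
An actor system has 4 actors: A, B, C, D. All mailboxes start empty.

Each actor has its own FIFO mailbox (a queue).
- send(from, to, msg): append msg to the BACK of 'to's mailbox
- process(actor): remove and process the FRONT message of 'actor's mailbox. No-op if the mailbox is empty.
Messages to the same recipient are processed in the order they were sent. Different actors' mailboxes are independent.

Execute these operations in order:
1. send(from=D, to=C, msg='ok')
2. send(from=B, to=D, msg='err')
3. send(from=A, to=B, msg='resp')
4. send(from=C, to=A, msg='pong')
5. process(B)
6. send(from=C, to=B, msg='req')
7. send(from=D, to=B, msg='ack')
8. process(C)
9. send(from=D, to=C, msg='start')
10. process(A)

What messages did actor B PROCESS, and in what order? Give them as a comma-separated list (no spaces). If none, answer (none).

Answer: resp

Derivation:
After 1 (send(from=D, to=C, msg='ok')): A:[] B:[] C:[ok] D:[]
After 2 (send(from=B, to=D, msg='err')): A:[] B:[] C:[ok] D:[err]
After 3 (send(from=A, to=B, msg='resp')): A:[] B:[resp] C:[ok] D:[err]
After 4 (send(from=C, to=A, msg='pong')): A:[pong] B:[resp] C:[ok] D:[err]
After 5 (process(B)): A:[pong] B:[] C:[ok] D:[err]
After 6 (send(from=C, to=B, msg='req')): A:[pong] B:[req] C:[ok] D:[err]
After 7 (send(from=D, to=B, msg='ack')): A:[pong] B:[req,ack] C:[ok] D:[err]
After 8 (process(C)): A:[pong] B:[req,ack] C:[] D:[err]
After 9 (send(from=D, to=C, msg='start')): A:[pong] B:[req,ack] C:[start] D:[err]
After 10 (process(A)): A:[] B:[req,ack] C:[start] D:[err]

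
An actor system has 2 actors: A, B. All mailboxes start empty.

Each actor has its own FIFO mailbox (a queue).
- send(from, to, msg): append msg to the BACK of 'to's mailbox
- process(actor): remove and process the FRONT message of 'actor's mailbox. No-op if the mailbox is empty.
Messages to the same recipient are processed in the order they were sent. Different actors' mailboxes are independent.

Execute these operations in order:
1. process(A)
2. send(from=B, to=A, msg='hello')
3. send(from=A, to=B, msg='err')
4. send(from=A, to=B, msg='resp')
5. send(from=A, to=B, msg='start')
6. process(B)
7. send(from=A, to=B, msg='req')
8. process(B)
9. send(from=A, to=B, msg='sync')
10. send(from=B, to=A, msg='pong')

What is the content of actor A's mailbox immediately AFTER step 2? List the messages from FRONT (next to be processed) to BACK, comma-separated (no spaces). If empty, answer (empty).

After 1 (process(A)): A:[] B:[]
After 2 (send(from=B, to=A, msg='hello')): A:[hello] B:[]

hello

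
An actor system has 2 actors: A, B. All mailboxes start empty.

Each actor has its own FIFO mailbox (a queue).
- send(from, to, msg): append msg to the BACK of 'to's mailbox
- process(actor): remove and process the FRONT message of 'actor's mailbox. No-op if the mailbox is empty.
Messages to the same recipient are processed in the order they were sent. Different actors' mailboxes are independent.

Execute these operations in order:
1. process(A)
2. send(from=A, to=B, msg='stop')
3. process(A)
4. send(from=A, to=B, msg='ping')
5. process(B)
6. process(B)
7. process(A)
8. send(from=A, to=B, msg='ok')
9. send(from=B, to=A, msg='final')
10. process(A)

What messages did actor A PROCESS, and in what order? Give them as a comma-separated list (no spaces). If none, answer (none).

After 1 (process(A)): A:[] B:[]
After 2 (send(from=A, to=B, msg='stop')): A:[] B:[stop]
After 3 (process(A)): A:[] B:[stop]
After 4 (send(from=A, to=B, msg='ping')): A:[] B:[stop,ping]
After 5 (process(B)): A:[] B:[ping]
After 6 (process(B)): A:[] B:[]
After 7 (process(A)): A:[] B:[]
After 8 (send(from=A, to=B, msg='ok')): A:[] B:[ok]
After 9 (send(from=B, to=A, msg='final')): A:[final] B:[ok]
After 10 (process(A)): A:[] B:[ok]

Answer: final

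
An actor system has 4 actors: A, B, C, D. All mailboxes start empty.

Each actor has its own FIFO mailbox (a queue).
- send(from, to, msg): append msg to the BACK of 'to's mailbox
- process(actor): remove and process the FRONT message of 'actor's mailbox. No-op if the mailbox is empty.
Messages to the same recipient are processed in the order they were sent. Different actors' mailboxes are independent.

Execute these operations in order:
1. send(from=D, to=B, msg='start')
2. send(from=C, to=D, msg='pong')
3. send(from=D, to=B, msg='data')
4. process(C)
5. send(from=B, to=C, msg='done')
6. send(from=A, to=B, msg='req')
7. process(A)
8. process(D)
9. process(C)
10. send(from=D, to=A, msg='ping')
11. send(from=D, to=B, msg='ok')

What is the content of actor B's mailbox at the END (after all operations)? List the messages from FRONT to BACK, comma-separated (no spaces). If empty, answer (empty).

Answer: start,data,req,ok

Derivation:
After 1 (send(from=D, to=B, msg='start')): A:[] B:[start] C:[] D:[]
After 2 (send(from=C, to=D, msg='pong')): A:[] B:[start] C:[] D:[pong]
After 3 (send(from=D, to=B, msg='data')): A:[] B:[start,data] C:[] D:[pong]
After 4 (process(C)): A:[] B:[start,data] C:[] D:[pong]
After 5 (send(from=B, to=C, msg='done')): A:[] B:[start,data] C:[done] D:[pong]
After 6 (send(from=A, to=B, msg='req')): A:[] B:[start,data,req] C:[done] D:[pong]
After 7 (process(A)): A:[] B:[start,data,req] C:[done] D:[pong]
After 8 (process(D)): A:[] B:[start,data,req] C:[done] D:[]
After 9 (process(C)): A:[] B:[start,data,req] C:[] D:[]
After 10 (send(from=D, to=A, msg='ping')): A:[ping] B:[start,data,req] C:[] D:[]
After 11 (send(from=D, to=B, msg='ok')): A:[ping] B:[start,data,req,ok] C:[] D:[]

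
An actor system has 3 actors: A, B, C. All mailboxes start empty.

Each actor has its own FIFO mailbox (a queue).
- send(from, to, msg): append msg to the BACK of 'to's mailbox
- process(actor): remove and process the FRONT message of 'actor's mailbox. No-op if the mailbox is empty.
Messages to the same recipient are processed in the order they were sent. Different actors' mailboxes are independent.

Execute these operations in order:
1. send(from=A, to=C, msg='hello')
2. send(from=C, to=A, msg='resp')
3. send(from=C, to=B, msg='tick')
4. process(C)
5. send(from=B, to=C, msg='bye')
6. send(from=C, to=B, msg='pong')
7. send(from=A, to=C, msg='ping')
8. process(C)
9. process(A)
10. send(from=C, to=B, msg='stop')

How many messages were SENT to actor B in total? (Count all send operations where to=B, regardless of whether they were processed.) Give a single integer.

Answer: 3

Derivation:
After 1 (send(from=A, to=C, msg='hello')): A:[] B:[] C:[hello]
After 2 (send(from=C, to=A, msg='resp')): A:[resp] B:[] C:[hello]
After 3 (send(from=C, to=B, msg='tick')): A:[resp] B:[tick] C:[hello]
After 4 (process(C)): A:[resp] B:[tick] C:[]
After 5 (send(from=B, to=C, msg='bye')): A:[resp] B:[tick] C:[bye]
After 6 (send(from=C, to=B, msg='pong')): A:[resp] B:[tick,pong] C:[bye]
After 7 (send(from=A, to=C, msg='ping')): A:[resp] B:[tick,pong] C:[bye,ping]
After 8 (process(C)): A:[resp] B:[tick,pong] C:[ping]
After 9 (process(A)): A:[] B:[tick,pong] C:[ping]
After 10 (send(from=C, to=B, msg='stop')): A:[] B:[tick,pong,stop] C:[ping]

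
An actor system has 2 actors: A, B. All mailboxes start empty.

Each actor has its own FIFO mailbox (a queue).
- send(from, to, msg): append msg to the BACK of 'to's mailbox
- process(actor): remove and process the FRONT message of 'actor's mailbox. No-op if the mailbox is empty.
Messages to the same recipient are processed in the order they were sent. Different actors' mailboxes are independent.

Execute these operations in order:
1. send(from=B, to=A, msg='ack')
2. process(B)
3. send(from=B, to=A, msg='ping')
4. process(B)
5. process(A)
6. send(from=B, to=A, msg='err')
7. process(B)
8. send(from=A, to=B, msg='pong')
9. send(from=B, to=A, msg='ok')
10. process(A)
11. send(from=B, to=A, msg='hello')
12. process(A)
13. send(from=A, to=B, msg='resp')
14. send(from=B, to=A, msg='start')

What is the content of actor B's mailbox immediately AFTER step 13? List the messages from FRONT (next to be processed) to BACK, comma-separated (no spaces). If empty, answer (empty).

After 1 (send(from=B, to=A, msg='ack')): A:[ack] B:[]
After 2 (process(B)): A:[ack] B:[]
After 3 (send(from=B, to=A, msg='ping')): A:[ack,ping] B:[]
After 4 (process(B)): A:[ack,ping] B:[]
After 5 (process(A)): A:[ping] B:[]
After 6 (send(from=B, to=A, msg='err')): A:[ping,err] B:[]
After 7 (process(B)): A:[ping,err] B:[]
After 8 (send(from=A, to=B, msg='pong')): A:[ping,err] B:[pong]
After 9 (send(from=B, to=A, msg='ok')): A:[ping,err,ok] B:[pong]
After 10 (process(A)): A:[err,ok] B:[pong]
After 11 (send(from=B, to=A, msg='hello')): A:[err,ok,hello] B:[pong]
After 12 (process(A)): A:[ok,hello] B:[pong]
After 13 (send(from=A, to=B, msg='resp')): A:[ok,hello] B:[pong,resp]

pong,resp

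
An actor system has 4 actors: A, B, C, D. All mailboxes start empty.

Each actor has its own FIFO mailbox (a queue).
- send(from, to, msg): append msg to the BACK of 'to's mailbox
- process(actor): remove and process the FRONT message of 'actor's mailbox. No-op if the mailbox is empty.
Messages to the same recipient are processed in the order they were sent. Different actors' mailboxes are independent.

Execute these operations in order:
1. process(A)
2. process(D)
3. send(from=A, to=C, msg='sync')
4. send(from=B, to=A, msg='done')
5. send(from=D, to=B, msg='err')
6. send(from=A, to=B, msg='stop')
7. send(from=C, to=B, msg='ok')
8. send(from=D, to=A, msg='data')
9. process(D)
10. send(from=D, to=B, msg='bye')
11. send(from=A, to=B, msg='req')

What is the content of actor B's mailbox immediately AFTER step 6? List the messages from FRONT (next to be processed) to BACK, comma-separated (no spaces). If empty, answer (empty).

After 1 (process(A)): A:[] B:[] C:[] D:[]
After 2 (process(D)): A:[] B:[] C:[] D:[]
After 3 (send(from=A, to=C, msg='sync')): A:[] B:[] C:[sync] D:[]
After 4 (send(from=B, to=A, msg='done')): A:[done] B:[] C:[sync] D:[]
After 5 (send(from=D, to=B, msg='err')): A:[done] B:[err] C:[sync] D:[]
After 6 (send(from=A, to=B, msg='stop')): A:[done] B:[err,stop] C:[sync] D:[]

err,stop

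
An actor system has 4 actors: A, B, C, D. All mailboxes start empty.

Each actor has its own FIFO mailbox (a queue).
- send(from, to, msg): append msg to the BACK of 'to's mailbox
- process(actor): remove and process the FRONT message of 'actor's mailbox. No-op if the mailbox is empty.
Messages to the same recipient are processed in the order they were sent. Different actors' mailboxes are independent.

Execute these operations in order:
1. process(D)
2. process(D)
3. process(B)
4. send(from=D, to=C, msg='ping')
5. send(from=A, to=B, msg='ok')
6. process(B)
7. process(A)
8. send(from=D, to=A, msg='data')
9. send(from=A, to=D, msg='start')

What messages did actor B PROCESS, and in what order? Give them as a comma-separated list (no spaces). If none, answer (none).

After 1 (process(D)): A:[] B:[] C:[] D:[]
After 2 (process(D)): A:[] B:[] C:[] D:[]
After 3 (process(B)): A:[] B:[] C:[] D:[]
After 4 (send(from=D, to=C, msg='ping')): A:[] B:[] C:[ping] D:[]
After 5 (send(from=A, to=B, msg='ok')): A:[] B:[ok] C:[ping] D:[]
After 6 (process(B)): A:[] B:[] C:[ping] D:[]
After 7 (process(A)): A:[] B:[] C:[ping] D:[]
After 8 (send(from=D, to=A, msg='data')): A:[data] B:[] C:[ping] D:[]
After 9 (send(from=A, to=D, msg='start')): A:[data] B:[] C:[ping] D:[start]

Answer: ok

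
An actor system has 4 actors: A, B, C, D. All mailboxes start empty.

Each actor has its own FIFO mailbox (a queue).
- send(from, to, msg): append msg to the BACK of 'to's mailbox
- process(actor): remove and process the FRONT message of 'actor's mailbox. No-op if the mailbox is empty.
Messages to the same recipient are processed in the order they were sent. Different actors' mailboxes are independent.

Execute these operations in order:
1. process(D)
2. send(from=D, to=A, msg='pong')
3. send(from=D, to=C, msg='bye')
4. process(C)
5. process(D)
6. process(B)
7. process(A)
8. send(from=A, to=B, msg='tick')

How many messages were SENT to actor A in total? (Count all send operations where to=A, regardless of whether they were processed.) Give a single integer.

Answer: 1

Derivation:
After 1 (process(D)): A:[] B:[] C:[] D:[]
After 2 (send(from=D, to=A, msg='pong')): A:[pong] B:[] C:[] D:[]
After 3 (send(from=D, to=C, msg='bye')): A:[pong] B:[] C:[bye] D:[]
After 4 (process(C)): A:[pong] B:[] C:[] D:[]
After 5 (process(D)): A:[pong] B:[] C:[] D:[]
After 6 (process(B)): A:[pong] B:[] C:[] D:[]
After 7 (process(A)): A:[] B:[] C:[] D:[]
After 8 (send(from=A, to=B, msg='tick')): A:[] B:[tick] C:[] D:[]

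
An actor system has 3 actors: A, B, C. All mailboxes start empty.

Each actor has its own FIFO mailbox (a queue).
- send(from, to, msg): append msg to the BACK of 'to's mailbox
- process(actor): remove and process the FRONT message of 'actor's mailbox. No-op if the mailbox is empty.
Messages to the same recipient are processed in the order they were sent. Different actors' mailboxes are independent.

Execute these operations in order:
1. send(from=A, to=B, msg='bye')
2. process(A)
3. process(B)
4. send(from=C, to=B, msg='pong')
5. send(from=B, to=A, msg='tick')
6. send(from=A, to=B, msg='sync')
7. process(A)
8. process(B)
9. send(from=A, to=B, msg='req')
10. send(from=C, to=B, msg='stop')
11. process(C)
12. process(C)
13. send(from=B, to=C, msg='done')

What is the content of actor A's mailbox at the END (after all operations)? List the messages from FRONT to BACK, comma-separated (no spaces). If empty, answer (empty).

After 1 (send(from=A, to=B, msg='bye')): A:[] B:[bye] C:[]
After 2 (process(A)): A:[] B:[bye] C:[]
After 3 (process(B)): A:[] B:[] C:[]
After 4 (send(from=C, to=B, msg='pong')): A:[] B:[pong] C:[]
After 5 (send(from=B, to=A, msg='tick')): A:[tick] B:[pong] C:[]
After 6 (send(from=A, to=B, msg='sync')): A:[tick] B:[pong,sync] C:[]
After 7 (process(A)): A:[] B:[pong,sync] C:[]
After 8 (process(B)): A:[] B:[sync] C:[]
After 9 (send(from=A, to=B, msg='req')): A:[] B:[sync,req] C:[]
After 10 (send(from=C, to=B, msg='stop')): A:[] B:[sync,req,stop] C:[]
After 11 (process(C)): A:[] B:[sync,req,stop] C:[]
After 12 (process(C)): A:[] B:[sync,req,stop] C:[]
After 13 (send(from=B, to=C, msg='done')): A:[] B:[sync,req,stop] C:[done]

Answer: (empty)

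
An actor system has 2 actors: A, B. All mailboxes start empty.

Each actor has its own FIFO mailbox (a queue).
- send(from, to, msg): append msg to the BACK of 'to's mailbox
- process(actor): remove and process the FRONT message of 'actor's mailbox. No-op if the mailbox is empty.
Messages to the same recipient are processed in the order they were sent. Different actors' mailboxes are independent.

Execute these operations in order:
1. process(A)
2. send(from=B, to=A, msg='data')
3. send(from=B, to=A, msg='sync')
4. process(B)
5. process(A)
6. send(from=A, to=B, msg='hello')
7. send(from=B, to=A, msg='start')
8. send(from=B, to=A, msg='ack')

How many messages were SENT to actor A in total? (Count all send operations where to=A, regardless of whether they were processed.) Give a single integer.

After 1 (process(A)): A:[] B:[]
After 2 (send(from=B, to=A, msg='data')): A:[data] B:[]
After 3 (send(from=B, to=A, msg='sync')): A:[data,sync] B:[]
After 4 (process(B)): A:[data,sync] B:[]
After 5 (process(A)): A:[sync] B:[]
After 6 (send(from=A, to=B, msg='hello')): A:[sync] B:[hello]
After 7 (send(from=B, to=A, msg='start')): A:[sync,start] B:[hello]
After 8 (send(from=B, to=A, msg='ack')): A:[sync,start,ack] B:[hello]

Answer: 4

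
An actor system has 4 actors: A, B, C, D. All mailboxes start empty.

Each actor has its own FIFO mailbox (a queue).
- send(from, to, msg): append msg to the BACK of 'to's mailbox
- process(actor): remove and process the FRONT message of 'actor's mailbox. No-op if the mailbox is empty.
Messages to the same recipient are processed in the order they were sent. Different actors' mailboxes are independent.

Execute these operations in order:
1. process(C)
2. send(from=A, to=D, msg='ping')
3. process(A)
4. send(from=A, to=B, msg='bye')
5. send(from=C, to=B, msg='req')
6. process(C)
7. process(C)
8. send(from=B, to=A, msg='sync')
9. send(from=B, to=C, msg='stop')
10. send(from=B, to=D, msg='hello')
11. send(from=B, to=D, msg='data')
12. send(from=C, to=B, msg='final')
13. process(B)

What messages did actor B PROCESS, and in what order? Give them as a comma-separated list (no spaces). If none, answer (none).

Answer: bye

Derivation:
After 1 (process(C)): A:[] B:[] C:[] D:[]
After 2 (send(from=A, to=D, msg='ping')): A:[] B:[] C:[] D:[ping]
After 3 (process(A)): A:[] B:[] C:[] D:[ping]
After 4 (send(from=A, to=B, msg='bye')): A:[] B:[bye] C:[] D:[ping]
After 5 (send(from=C, to=B, msg='req')): A:[] B:[bye,req] C:[] D:[ping]
After 6 (process(C)): A:[] B:[bye,req] C:[] D:[ping]
After 7 (process(C)): A:[] B:[bye,req] C:[] D:[ping]
After 8 (send(from=B, to=A, msg='sync')): A:[sync] B:[bye,req] C:[] D:[ping]
After 9 (send(from=B, to=C, msg='stop')): A:[sync] B:[bye,req] C:[stop] D:[ping]
After 10 (send(from=B, to=D, msg='hello')): A:[sync] B:[bye,req] C:[stop] D:[ping,hello]
After 11 (send(from=B, to=D, msg='data')): A:[sync] B:[bye,req] C:[stop] D:[ping,hello,data]
After 12 (send(from=C, to=B, msg='final')): A:[sync] B:[bye,req,final] C:[stop] D:[ping,hello,data]
After 13 (process(B)): A:[sync] B:[req,final] C:[stop] D:[ping,hello,data]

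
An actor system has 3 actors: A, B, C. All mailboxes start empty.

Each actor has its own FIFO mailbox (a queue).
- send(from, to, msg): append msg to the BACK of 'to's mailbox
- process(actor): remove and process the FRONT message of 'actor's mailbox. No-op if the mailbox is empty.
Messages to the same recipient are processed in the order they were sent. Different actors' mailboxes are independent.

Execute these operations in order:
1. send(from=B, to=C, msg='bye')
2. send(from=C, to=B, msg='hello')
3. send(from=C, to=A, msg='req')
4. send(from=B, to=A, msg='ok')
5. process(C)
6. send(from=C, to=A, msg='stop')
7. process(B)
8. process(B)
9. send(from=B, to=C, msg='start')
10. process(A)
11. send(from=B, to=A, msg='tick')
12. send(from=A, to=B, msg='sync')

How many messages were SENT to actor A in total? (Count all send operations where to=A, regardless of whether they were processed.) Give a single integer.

After 1 (send(from=B, to=C, msg='bye')): A:[] B:[] C:[bye]
After 2 (send(from=C, to=B, msg='hello')): A:[] B:[hello] C:[bye]
After 3 (send(from=C, to=A, msg='req')): A:[req] B:[hello] C:[bye]
After 4 (send(from=B, to=A, msg='ok')): A:[req,ok] B:[hello] C:[bye]
After 5 (process(C)): A:[req,ok] B:[hello] C:[]
After 6 (send(from=C, to=A, msg='stop')): A:[req,ok,stop] B:[hello] C:[]
After 7 (process(B)): A:[req,ok,stop] B:[] C:[]
After 8 (process(B)): A:[req,ok,stop] B:[] C:[]
After 9 (send(from=B, to=C, msg='start')): A:[req,ok,stop] B:[] C:[start]
After 10 (process(A)): A:[ok,stop] B:[] C:[start]
After 11 (send(from=B, to=A, msg='tick')): A:[ok,stop,tick] B:[] C:[start]
After 12 (send(from=A, to=B, msg='sync')): A:[ok,stop,tick] B:[sync] C:[start]

Answer: 4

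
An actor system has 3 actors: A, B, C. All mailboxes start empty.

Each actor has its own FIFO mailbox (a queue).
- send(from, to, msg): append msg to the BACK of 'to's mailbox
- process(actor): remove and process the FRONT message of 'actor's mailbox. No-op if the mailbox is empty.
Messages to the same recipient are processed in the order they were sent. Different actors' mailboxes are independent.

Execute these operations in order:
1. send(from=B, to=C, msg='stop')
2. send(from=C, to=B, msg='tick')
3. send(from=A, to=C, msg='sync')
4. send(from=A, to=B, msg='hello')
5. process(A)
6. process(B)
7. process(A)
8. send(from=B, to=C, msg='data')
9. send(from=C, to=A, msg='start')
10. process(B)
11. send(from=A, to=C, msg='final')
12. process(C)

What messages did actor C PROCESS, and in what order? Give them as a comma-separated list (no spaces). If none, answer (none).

After 1 (send(from=B, to=C, msg='stop')): A:[] B:[] C:[stop]
After 2 (send(from=C, to=B, msg='tick')): A:[] B:[tick] C:[stop]
After 3 (send(from=A, to=C, msg='sync')): A:[] B:[tick] C:[stop,sync]
After 4 (send(from=A, to=B, msg='hello')): A:[] B:[tick,hello] C:[stop,sync]
After 5 (process(A)): A:[] B:[tick,hello] C:[stop,sync]
After 6 (process(B)): A:[] B:[hello] C:[stop,sync]
After 7 (process(A)): A:[] B:[hello] C:[stop,sync]
After 8 (send(from=B, to=C, msg='data')): A:[] B:[hello] C:[stop,sync,data]
After 9 (send(from=C, to=A, msg='start')): A:[start] B:[hello] C:[stop,sync,data]
After 10 (process(B)): A:[start] B:[] C:[stop,sync,data]
After 11 (send(from=A, to=C, msg='final')): A:[start] B:[] C:[stop,sync,data,final]
After 12 (process(C)): A:[start] B:[] C:[sync,data,final]

Answer: stop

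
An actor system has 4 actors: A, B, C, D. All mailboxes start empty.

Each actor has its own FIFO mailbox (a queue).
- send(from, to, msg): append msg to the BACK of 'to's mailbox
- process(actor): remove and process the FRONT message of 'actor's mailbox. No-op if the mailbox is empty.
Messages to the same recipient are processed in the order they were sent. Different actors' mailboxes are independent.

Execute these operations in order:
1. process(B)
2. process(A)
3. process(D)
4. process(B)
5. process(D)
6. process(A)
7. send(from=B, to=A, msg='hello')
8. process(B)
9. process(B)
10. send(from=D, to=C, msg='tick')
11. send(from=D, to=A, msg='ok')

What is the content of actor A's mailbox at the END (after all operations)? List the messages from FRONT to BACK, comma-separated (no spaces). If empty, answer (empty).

After 1 (process(B)): A:[] B:[] C:[] D:[]
After 2 (process(A)): A:[] B:[] C:[] D:[]
After 3 (process(D)): A:[] B:[] C:[] D:[]
After 4 (process(B)): A:[] B:[] C:[] D:[]
After 5 (process(D)): A:[] B:[] C:[] D:[]
After 6 (process(A)): A:[] B:[] C:[] D:[]
After 7 (send(from=B, to=A, msg='hello')): A:[hello] B:[] C:[] D:[]
After 8 (process(B)): A:[hello] B:[] C:[] D:[]
After 9 (process(B)): A:[hello] B:[] C:[] D:[]
After 10 (send(from=D, to=C, msg='tick')): A:[hello] B:[] C:[tick] D:[]
After 11 (send(from=D, to=A, msg='ok')): A:[hello,ok] B:[] C:[tick] D:[]

Answer: hello,ok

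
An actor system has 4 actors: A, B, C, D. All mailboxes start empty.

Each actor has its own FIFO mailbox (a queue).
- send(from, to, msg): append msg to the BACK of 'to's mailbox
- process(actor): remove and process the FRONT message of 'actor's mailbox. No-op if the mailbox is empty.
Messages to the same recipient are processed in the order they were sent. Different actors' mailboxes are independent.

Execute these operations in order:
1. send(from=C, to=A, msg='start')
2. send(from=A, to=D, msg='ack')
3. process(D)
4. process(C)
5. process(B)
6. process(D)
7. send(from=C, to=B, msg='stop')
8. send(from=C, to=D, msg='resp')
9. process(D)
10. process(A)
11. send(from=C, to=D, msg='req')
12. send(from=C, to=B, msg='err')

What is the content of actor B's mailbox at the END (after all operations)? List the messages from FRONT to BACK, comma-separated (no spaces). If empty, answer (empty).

Answer: stop,err

Derivation:
After 1 (send(from=C, to=A, msg='start')): A:[start] B:[] C:[] D:[]
After 2 (send(from=A, to=D, msg='ack')): A:[start] B:[] C:[] D:[ack]
After 3 (process(D)): A:[start] B:[] C:[] D:[]
After 4 (process(C)): A:[start] B:[] C:[] D:[]
After 5 (process(B)): A:[start] B:[] C:[] D:[]
After 6 (process(D)): A:[start] B:[] C:[] D:[]
After 7 (send(from=C, to=B, msg='stop')): A:[start] B:[stop] C:[] D:[]
After 8 (send(from=C, to=D, msg='resp')): A:[start] B:[stop] C:[] D:[resp]
After 9 (process(D)): A:[start] B:[stop] C:[] D:[]
After 10 (process(A)): A:[] B:[stop] C:[] D:[]
After 11 (send(from=C, to=D, msg='req')): A:[] B:[stop] C:[] D:[req]
After 12 (send(from=C, to=B, msg='err')): A:[] B:[stop,err] C:[] D:[req]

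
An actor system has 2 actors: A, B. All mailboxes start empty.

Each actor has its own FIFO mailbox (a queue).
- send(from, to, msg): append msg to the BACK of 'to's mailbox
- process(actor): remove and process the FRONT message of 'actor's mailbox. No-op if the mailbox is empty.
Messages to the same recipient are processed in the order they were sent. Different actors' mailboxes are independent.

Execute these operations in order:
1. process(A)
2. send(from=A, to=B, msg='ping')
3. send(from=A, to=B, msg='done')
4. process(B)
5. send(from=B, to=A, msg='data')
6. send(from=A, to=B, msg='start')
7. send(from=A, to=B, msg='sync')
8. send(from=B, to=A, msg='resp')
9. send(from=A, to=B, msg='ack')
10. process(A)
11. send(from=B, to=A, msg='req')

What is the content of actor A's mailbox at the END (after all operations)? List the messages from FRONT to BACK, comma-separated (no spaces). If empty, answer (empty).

After 1 (process(A)): A:[] B:[]
After 2 (send(from=A, to=B, msg='ping')): A:[] B:[ping]
After 3 (send(from=A, to=B, msg='done')): A:[] B:[ping,done]
After 4 (process(B)): A:[] B:[done]
After 5 (send(from=B, to=A, msg='data')): A:[data] B:[done]
After 6 (send(from=A, to=B, msg='start')): A:[data] B:[done,start]
After 7 (send(from=A, to=B, msg='sync')): A:[data] B:[done,start,sync]
After 8 (send(from=B, to=A, msg='resp')): A:[data,resp] B:[done,start,sync]
After 9 (send(from=A, to=B, msg='ack')): A:[data,resp] B:[done,start,sync,ack]
After 10 (process(A)): A:[resp] B:[done,start,sync,ack]
After 11 (send(from=B, to=A, msg='req')): A:[resp,req] B:[done,start,sync,ack]

Answer: resp,req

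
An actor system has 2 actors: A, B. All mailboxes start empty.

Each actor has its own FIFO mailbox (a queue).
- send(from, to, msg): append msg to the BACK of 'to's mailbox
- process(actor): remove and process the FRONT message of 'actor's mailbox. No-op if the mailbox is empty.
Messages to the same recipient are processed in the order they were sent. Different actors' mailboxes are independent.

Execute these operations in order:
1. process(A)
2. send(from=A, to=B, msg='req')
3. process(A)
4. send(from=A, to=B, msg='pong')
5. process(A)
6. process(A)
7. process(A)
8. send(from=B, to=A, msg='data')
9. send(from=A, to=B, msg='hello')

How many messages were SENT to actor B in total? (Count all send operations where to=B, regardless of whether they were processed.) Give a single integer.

Answer: 3

Derivation:
After 1 (process(A)): A:[] B:[]
After 2 (send(from=A, to=B, msg='req')): A:[] B:[req]
After 3 (process(A)): A:[] B:[req]
After 4 (send(from=A, to=B, msg='pong')): A:[] B:[req,pong]
After 5 (process(A)): A:[] B:[req,pong]
After 6 (process(A)): A:[] B:[req,pong]
After 7 (process(A)): A:[] B:[req,pong]
After 8 (send(from=B, to=A, msg='data')): A:[data] B:[req,pong]
After 9 (send(from=A, to=B, msg='hello')): A:[data] B:[req,pong,hello]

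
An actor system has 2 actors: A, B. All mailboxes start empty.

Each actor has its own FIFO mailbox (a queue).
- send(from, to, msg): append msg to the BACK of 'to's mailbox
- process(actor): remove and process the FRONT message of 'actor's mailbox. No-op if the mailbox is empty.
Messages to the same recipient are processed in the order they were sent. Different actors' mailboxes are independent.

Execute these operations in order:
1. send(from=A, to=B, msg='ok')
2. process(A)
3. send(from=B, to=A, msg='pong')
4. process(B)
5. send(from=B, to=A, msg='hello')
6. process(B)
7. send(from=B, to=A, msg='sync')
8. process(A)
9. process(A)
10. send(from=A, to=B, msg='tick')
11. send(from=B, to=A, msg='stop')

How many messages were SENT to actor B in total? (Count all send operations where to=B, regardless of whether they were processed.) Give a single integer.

After 1 (send(from=A, to=B, msg='ok')): A:[] B:[ok]
After 2 (process(A)): A:[] B:[ok]
After 3 (send(from=B, to=A, msg='pong')): A:[pong] B:[ok]
After 4 (process(B)): A:[pong] B:[]
After 5 (send(from=B, to=A, msg='hello')): A:[pong,hello] B:[]
After 6 (process(B)): A:[pong,hello] B:[]
After 7 (send(from=B, to=A, msg='sync')): A:[pong,hello,sync] B:[]
After 8 (process(A)): A:[hello,sync] B:[]
After 9 (process(A)): A:[sync] B:[]
After 10 (send(from=A, to=B, msg='tick')): A:[sync] B:[tick]
After 11 (send(from=B, to=A, msg='stop')): A:[sync,stop] B:[tick]

Answer: 2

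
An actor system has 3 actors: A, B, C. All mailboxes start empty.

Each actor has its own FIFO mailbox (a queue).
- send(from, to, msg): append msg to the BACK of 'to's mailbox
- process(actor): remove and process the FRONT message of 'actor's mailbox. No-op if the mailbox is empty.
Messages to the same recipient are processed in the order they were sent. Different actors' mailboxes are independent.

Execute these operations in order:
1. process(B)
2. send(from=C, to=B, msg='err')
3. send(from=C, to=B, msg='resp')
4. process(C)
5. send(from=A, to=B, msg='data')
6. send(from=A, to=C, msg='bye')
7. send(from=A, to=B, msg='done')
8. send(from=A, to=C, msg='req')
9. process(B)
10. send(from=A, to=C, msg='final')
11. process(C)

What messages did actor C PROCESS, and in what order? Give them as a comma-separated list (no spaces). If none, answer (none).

After 1 (process(B)): A:[] B:[] C:[]
After 2 (send(from=C, to=B, msg='err')): A:[] B:[err] C:[]
After 3 (send(from=C, to=B, msg='resp')): A:[] B:[err,resp] C:[]
After 4 (process(C)): A:[] B:[err,resp] C:[]
After 5 (send(from=A, to=B, msg='data')): A:[] B:[err,resp,data] C:[]
After 6 (send(from=A, to=C, msg='bye')): A:[] B:[err,resp,data] C:[bye]
After 7 (send(from=A, to=B, msg='done')): A:[] B:[err,resp,data,done] C:[bye]
After 8 (send(from=A, to=C, msg='req')): A:[] B:[err,resp,data,done] C:[bye,req]
After 9 (process(B)): A:[] B:[resp,data,done] C:[bye,req]
After 10 (send(from=A, to=C, msg='final')): A:[] B:[resp,data,done] C:[bye,req,final]
After 11 (process(C)): A:[] B:[resp,data,done] C:[req,final]

Answer: bye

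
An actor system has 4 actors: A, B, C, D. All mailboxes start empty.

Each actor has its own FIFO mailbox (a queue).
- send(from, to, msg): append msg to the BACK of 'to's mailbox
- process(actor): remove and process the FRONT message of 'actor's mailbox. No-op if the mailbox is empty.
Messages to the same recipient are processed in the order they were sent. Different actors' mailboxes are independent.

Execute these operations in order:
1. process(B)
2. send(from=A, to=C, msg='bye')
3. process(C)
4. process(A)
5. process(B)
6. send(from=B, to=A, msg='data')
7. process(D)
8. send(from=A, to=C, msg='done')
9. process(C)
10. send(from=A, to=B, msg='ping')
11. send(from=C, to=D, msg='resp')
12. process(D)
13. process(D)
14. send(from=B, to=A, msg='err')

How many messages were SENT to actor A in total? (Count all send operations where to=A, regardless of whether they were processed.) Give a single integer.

Answer: 2

Derivation:
After 1 (process(B)): A:[] B:[] C:[] D:[]
After 2 (send(from=A, to=C, msg='bye')): A:[] B:[] C:[bye] D:[]
After 3 (process(C)): A:[] B:[] C:[] D:[]
After 4 (process(A)): A:[] B:[] C:[] D:[]
After 5 (process(B)): A:[] B:[] C:[] D:[]
After 6 (send(from=B, to=A, msg='data')): A:[data] B:[] C:[] D:[]
After 7 (process(D)): A:[data] B:[] C:[] D:[]
After 8 (send(from=A, to=C, msg='done')): A:[data] B:[] C:[done] D:[]
After 9 (process(C)): A:[data] B:[] C:[] D:[]
After 10 (send(from=A, to=B, msg='ping')): A:[data] B:[ping] C:[] D:[]
After 11 (send(from=C, to=D, msg='resp')): A:[data] B:[ping] C:[] D:[resp]
After 12 (process(D)): A:[data] B:[ping] C:[] D:[]
After 13 (process(D)): A:[data] B:[ping] C:[] D:[]
After 14 (send(from=B, to=A, msg='err')): A:[data,err] B:[ping] C:[] D:[]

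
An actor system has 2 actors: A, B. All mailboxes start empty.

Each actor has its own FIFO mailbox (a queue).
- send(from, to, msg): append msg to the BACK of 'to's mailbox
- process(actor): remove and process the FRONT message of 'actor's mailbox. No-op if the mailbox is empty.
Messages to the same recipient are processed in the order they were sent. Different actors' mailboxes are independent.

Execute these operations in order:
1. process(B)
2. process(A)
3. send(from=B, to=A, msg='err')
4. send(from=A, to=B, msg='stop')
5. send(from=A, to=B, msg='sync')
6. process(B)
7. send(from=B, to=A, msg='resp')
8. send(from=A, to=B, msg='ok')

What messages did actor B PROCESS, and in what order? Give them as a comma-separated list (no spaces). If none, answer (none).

Answer: stop

Derivation:
After 1 (process(B)): A:[] B:[]
After 2 (process(A)): A:[] B:[]
After 3 (send(from=B, to=A, msg='err')): A:[err] B:[]
After 4 (send(from=A, to=B, msg='stop')): A:[err] B:[stop]
After 5 (send(from=A, to=B, msg='sync')): A:[err] B:[stop,sync]
After 6 (process(B)): A:[err] B:[sync]
After 7 (send(from=B, to=A, msg='resp')): A:[err,resp] B:[sync]
After 8 (send(from=A, to=B, msg='ok')): A:[err,resp] B:[sync,ok]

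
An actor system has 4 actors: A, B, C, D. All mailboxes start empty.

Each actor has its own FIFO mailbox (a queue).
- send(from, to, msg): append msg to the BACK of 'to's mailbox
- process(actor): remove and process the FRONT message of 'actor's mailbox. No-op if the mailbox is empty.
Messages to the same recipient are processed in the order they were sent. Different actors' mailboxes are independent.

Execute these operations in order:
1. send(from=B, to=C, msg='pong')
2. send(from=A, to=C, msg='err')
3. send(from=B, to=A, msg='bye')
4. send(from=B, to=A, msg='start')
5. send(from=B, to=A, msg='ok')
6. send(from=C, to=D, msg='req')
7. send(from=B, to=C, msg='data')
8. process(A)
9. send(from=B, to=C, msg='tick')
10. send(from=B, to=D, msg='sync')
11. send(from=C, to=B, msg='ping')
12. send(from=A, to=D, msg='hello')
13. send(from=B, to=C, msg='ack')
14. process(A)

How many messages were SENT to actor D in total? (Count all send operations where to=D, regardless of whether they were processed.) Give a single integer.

Answer: 3

Derivation:
After 1 (send(from=B, to=C, msg='pong')): A:[] B:[] C:[pong] D:[]
After 2 (send(from=A, to=C, msg='err')): A:[] B:[] C:[pong,err] D:[]
After 3 (send(from=B, to=A, msg='bye')): A:[bye] B:[] C:[pong,err] D:[]
After 4 (send(from=B, to=A, msg='start')): A:[bye,start] B:[] C:[pong,err] D:[]
After 5 (send(from=B, to=A, msg='ok')): A:[bye,start,ok] B:[] C:[pong,err] D:[]
After 6 (send(from=C, to=D, msg='req')): A:[bye,start,ok] B:[] C:[pong,err] D:[req]
After 7 (send(from=B, to=C, msg='data')): A:[bye,start,ok] B:[] C:[pong,err,data] D:[req]
After 8 (process(A)): A:[start,ok] B:[] C:[pong,err,data] D:[req]
After 9 (send(from=B, to=C, msg='tick')): A:[start,ok] B:[] C:[pong,err,data,tick] D:[req]
After 10 (send(from=B, to=D, msg='sync')): A:[start,ok] B:[] C:[pong,err,data,tick] D:[req,sync]
After 11 (send(from=C, to=B, msg='ping')): A:[start,ok] B:[ping] C:[pong,err,data,tick] D:[req,sync]
After 12 (send(from=A, to=D, msg='hello')): A:[start,ok] B:[ping] C:[pong,err,data,tick] D:[req,sync,hello]
After 13 (send(from=B, to=C, msg='ack')): A:[start,ok] B:[ping] C:[pong,err,data,tick,ack] D:[req,sync,hello]
After 14 (process(A)): A:[ok] B:[ping] C:[pong,err,data,tick,ack] D:[req,sync,hello]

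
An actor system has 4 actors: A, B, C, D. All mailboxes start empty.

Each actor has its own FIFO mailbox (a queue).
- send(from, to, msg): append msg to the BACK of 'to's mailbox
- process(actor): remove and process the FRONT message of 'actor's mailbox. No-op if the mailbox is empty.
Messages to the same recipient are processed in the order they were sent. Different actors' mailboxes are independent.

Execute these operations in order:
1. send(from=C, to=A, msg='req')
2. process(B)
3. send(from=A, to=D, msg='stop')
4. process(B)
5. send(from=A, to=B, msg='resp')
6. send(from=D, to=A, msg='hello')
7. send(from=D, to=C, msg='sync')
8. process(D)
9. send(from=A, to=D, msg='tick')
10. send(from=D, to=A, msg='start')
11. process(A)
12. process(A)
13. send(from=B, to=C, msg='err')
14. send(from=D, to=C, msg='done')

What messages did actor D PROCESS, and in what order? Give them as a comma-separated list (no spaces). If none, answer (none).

After 1 (send(from=C, to=A, msg='req')): A:[req] B:[] C:[] D:[]
After 2 (process(B)): A:[req] B:[] C:[] D:[]
After 3 (send(from=A, to=D, msg='stop')): A:[req] B:[] C:[] D:[stop]
After 4 (process(B)): A:[req] B:[] C:[] D:[stop]
After 5 (send(from=A, to=B, msg='resp')): A:[req] B:[resp] C:[] D:[stop]
After 6 (send(from=D, to=A, msg='hello')): A:[req,hello] B:[resp] C:[] D:[stop]
After 7 (send(from=D, to=C, msg='sync')): A:[req,hello] B:[resp] C:[sync] D:[stop]
After 8 (process(D)): A:[req,hello] B:[resp] C:[sync] D:[]
After 9 (send(from=A, to=D, msg='tick')): A:[req,hello] B:[resp] C:[sync] D:[tick]
After 10 (send(from=D, to=A, msg='start')): A:[req,hello,start] B:[resp] C:[sync] D:[tick]
After 11 (process(A)): A:[hello,start] B:[resp] C:[sync] D:[tick]
After 12 (process(A)): A:[start] B:[resp] C:[sync] D:[tick]
After 13 (send(from=B, to=C, msg='err')): A:[start] B:[resp] C:[sync,err] D:[tick]
After 14 (send(from=D, to=C, msg='done')): A:[start] B:[resp] C:[sync,err,done] D:[tick]

Answer: stop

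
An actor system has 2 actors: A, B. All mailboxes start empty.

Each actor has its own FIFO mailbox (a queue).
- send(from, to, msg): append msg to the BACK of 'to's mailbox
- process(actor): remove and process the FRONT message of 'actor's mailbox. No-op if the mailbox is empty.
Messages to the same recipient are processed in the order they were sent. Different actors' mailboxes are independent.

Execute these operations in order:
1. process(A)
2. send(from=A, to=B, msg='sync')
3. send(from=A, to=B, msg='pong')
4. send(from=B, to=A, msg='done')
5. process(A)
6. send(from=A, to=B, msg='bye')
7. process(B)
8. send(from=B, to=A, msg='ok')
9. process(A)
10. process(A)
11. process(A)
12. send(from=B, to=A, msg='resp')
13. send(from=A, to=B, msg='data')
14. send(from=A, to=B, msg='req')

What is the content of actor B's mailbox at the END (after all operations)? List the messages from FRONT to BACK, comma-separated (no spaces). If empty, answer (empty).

After 1 (process(A)): A:[] B:[]
After 2 (send(from=A, to=B, msg='sync')): A:[] B:[sync]
After 3 (send(from=A, to=B, msg='pong')): A:[] B:[sync,pong]
After 4 (send(from=B, to=A, msg='done')): A:[done] B:[sync,pong]
After 5 (process(A)): A:[] B:[sync,pong]
After 6 (send(from=A, to=B, msg='bye')): A:[] B:[sync,pong,bye]
After 7 (process(B)): A:[] B:[pong,bye]
After 8 (send(from=B, to=A, msg='ok')): A:[ok] B:[pong,bye]
After 9 (process(A)): A:[] B:[pong,bye]
After 10 (process(A)): A:[] B:[pong,bye]
After 11 (process(A)): A:[] B:[pong,bye]
After 12 (send(from=B, to=A, msg='resp')): A:[resp] B:[pong,bye]
After 13 (send(from=A, to=B, msg='data')): A:[resp] B:[pong,bye,data]
After 14 (send(from=A, to=B, msg='req')): A:[resp] B:[pong,bye,data,req]

Answer: pong,bye,data,req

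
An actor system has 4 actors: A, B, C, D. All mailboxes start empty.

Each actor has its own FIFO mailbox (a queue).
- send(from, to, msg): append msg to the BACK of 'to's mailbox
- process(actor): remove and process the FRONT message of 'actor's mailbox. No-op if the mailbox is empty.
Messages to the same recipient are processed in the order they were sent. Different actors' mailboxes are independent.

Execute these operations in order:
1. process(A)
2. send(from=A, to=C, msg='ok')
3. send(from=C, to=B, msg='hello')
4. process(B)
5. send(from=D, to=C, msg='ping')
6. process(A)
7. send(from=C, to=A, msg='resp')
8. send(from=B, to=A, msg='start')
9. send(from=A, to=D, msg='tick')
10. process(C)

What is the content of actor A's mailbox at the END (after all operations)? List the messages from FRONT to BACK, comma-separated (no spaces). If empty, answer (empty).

Answer: resp,start

Derivation:
After 1 (process(A)): A:[] B:[] C:[] D:[]
After 2 (send(from=A, to=C, msg='ok')): A:[] B:[] C:[ok] D:[]
After 3 (send(from=C, to=B, msg='hello')): A:[] B:[hello] C:[ok] D:[]
After 4 (process(B)): A:[] B:[] C:[ok] D:[]
After 5 (send(from=D, to=C, msg='ping')): A:[] B:[] C:[ok,ping] D:[]
After 6 (process(A)): A:[] B:[] C:[ok,ping] D:[]
After 7 (send(from=C, to=A, msg='resp')): A:[resp] B:[] C:[ok,ping] D:[]
After 8 (send(from=B, to=A, msg='start')): A:[resp,start] B:[] C:[ok,ping] D:[]
After 9 (send(from=A, to=D, msg='tick')): A:[resp,start] B:[] C:[ok,ping] D:[tick]
After 10 (process(C)): A:[resp,start] B:[] C:[ping] D:[tick]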